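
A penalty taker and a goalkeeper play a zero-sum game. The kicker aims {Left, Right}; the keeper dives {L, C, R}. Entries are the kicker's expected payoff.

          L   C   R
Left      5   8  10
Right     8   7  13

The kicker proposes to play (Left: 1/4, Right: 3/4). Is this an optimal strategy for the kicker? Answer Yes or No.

Yes

Against L this mix gives (1/4)·5 + (3/4)·8 = 29/4.
Against C this mix gives (1/4)·8 + (3/4)·7 = 29/4.
Against R this mix gives (1/4)·10 + (3/4)·13 = 49/4.
All of the keeper's active replies (L, C) yield 29/4, and no column does worse for the kicker. The mix makes the keeper indifferent and guarantees 29/4, so it is optimal.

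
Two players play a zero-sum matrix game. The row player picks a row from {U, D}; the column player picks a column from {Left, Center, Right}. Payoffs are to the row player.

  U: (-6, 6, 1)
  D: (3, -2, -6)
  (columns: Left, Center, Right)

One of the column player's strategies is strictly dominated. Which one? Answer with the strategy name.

Center

Right holds the row player's payoff strictly below Center in every row: 1 < 6, -6 < -2.
So Center is strictly dominated for the column player.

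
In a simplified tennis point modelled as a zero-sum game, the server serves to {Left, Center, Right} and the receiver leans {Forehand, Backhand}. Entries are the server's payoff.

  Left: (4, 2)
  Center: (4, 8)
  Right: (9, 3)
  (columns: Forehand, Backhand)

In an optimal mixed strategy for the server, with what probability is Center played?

Row minima: Left → 2, Center → 4, Right → 3; maximin = 4.
Column maxima: Forehand → 9, Backhand → 8; minimax = 8.
4 ≠ 8, so there is no saddle point; optimal play is mixed.
Left is strictly dominated by Right, so the server never plays it.
On the remaining 2×2 (Center, Right vs Forehand, Backhand):
Let the server play Center with probability p. Expected payoff against Forehand: 4p + 9(1−p) = −5p + 9; against Backhand: 8p + 3(1−p) = 5p + 3.
Setting these equal: −5p + 9 = 5p + 3 ⇒ −10p = -6 ⇒ p = 3/5, and the value is (-5)·(3/5) + 9 = 6.
For the receiver: with q = P(Forehand), equating Center's and Right's payoffs gives −4q + 8 = 6q + 3 ⇒ q = 1/2.

3/5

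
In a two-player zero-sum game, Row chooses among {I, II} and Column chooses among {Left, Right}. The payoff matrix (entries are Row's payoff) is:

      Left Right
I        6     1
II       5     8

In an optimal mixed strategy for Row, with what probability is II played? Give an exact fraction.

5/8

Row minima: I → 1, II → 5; maximin = 5.
Column maxima: Left → 6, Right → 8; minimax = 6.
5 ≠ 6, so there is no saddle point; optimal play is mixed.
Let Row play I with probability p. Expected payoff against Left: 6p + 5(1−p) = p + 5; against Right: 1p + 8(1−p) = −7p + 8.
Setting these equal: p + 5 = −7p + 8 ⇒ 8p = 3 ⇒ p = 3/8, and the value is (1)·(3/8) + 5 = 43/8.
For Column: with q = P(Left), equating I's and II's payoffs gives 5q + 1 = −3q + 8 ⇒ q = 7/8.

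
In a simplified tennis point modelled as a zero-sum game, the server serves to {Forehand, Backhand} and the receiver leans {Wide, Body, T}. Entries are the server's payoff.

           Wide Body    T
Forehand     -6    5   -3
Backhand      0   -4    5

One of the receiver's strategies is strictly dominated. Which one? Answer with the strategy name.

T

Wide holds the server's payoff strictly below T in every row: -6 < -3, 0 < 5.
So T is strictly dominated for the receiver.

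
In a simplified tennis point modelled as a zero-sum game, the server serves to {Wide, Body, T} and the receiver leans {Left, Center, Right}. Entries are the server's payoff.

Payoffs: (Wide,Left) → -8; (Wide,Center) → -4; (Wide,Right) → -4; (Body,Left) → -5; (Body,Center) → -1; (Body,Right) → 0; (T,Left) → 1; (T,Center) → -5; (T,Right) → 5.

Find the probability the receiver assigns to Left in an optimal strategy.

Row minima: Wide → -8, Body → -5, T → -5; maximin = -5.
Column maxima: Left → 1, Center → -1, Right → 5; minimax = -1.
-5 ≠ -1, so there is no saddle point; optimal play is mixed.
Wide is strictly dominated by Body, so the server never plays it.
Right is strictly dominated by Left (it gives the server strictly more in every row), so the receiver never plays it.
On the remaining 2×2 (Body, T vs Left, Center):
Let the server play Body with probability p. Expected payoff against Left: (-5)p + 1(1−p) = −6p + 1; against Center: (-1)p + (-5)(1−p) = 4p − 5.
Setting these equal: −6p + 1 = 4p − 5 ⇒ −10p = -6 ⇒ p = 3/5, and the value is (-6)·(3/5) + 1 = -13/5.
For the receiver: with q = P(Left), equating Body's and T's payoffs gives −4q − 1 = 6q − 5 ⇒ q = 2/5.

2/5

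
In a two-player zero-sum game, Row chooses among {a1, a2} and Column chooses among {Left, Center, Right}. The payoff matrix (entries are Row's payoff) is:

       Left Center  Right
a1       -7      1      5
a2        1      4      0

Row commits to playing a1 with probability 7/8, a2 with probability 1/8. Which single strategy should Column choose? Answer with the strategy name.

If Column plays Left, Row's expected payoff is (7/8)·(-7) + (1/8)·1 = -6.
If Column plays Center, Row's expected payoff is (7/8)·1 + (1/8)·4 = 11/8.
If Column plays Right, Row's expected payoff is (7/8)·5 + (1/8)·0 = 35/8.
Column minimizes Row's payoff; the smallest is -6, so the best response is Left.

Left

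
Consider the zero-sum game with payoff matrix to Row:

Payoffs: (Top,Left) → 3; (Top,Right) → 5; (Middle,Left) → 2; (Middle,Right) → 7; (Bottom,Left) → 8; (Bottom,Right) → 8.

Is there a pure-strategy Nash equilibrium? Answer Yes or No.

Row minima: Top → 3, Middle → 2, Bottom → 8; maximin = 8.
Column maxima: Left → 8, Right → 8; minimax = 8.
maximin = minimax = 8, so a saddle point exists.

Yes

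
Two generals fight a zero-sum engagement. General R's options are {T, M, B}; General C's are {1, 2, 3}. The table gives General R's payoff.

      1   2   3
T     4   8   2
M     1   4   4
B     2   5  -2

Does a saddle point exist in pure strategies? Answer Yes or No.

Row minima: T → 2, M → 1, B → -2; maximin = 2.
Column maxima: 1 → 4, 2 → 8, 3 → 4; minimax = 4.
2 ≠ 4, so no pure-strategy equilibrium exists.

No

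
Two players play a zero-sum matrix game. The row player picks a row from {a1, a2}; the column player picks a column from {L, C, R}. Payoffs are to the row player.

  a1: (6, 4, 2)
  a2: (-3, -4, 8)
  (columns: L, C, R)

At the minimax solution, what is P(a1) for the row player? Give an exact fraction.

6/7

Row minima: a1 → 2, a2 → -4; maximin = 2.
Column maxima: L → 6, C → 4, R → 8; minimax = 4.
2 ≠ 4, so there is no saddle point; optimal play is mixed.
L is strictly dominated by C (it gives the row player strictly more in every row), so the column player never plays it.
On the remaining 2×2 (a1, a2 vs C, R):
Let the row player play a1 with probability p. Expected payoff against C: 4p + (-4)(1−p) = 8p − 4; against R: 2p + 8(1−p) = −6p + 8.
Setting these equal: 8p − 4 = −6p + 8 ⇒ 14p = 12 ⇒ p = 6/7, and the value is (8)·(6/7) − 4 = 20/7.
For the column player: with q = P(C), equating a1's and a2's payoffs gives 2q + 2 = −12q + 8 ⇒ q = 3/7.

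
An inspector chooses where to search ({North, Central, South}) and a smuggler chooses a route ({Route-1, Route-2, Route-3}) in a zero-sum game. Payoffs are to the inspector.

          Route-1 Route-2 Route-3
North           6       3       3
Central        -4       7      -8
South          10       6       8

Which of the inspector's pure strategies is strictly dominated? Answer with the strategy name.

North

South gives a strictly higher payoff than North against every column: 10 > 6, 6 > 3, 8 > 3.
So North is strictly dominated and the inspector never plays it.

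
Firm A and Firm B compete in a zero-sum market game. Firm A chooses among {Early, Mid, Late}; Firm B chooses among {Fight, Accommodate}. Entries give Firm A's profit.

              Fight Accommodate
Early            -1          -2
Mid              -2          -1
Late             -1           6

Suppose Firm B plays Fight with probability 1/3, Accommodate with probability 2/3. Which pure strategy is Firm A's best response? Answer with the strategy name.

Expected payoff of Early: (1/3)·(-1) + (2/3)·(-2) = -5/3.
Expected payoff of Mid: (1/3)·(-2) + (2/3)·(-1) = -4/3.
Expected payoff of Late: (1/3)·(-1) + (2/3)·6 = 11/3.
The largest is 11/3, so Firm A's best response is Late.

Late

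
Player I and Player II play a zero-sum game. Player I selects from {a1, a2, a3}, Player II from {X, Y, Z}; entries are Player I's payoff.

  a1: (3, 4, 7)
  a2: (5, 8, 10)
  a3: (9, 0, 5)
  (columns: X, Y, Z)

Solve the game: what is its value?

6

Row minima: a1 → 3, a2 → 5, a3 → 0; maximin = 5.
Column maxima: X → 9, Y → 8, Z → 10; minimax = 8.
5 ≠ 8, so there is no saddle point; optimal play is mixed.
a1 is strictly dominated by a2, so Player I never plays it.
Z is strictly dominated by Y (it gives Player I strictly more in every row), so Player II never plays it.
On the remaining 2×2 (a2, a3 vs X, Y):
Let Player I play a2 with probability p. Expected payoff against X: 5p + 9(1−p) = −4p + 9; against Y: 8p + 0(1−p) = 8p.
Setting these equal: −4p + 9 = 8p ⇒ −12p = -9 ⇒ p = 3/4, and the value is (-4)·(3/4) + 9 = 6.
For Player II: with q = P(X), equating a2's and a3's payoffs gives −3q + 8 = 9q ⇒ q = 2/3.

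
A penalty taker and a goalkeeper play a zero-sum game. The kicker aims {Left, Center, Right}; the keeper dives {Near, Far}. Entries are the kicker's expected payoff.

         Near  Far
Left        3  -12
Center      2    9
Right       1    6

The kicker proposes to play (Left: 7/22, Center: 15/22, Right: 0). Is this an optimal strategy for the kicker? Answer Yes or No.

Against Near this mix gives (7/22)·3 + (15/22)·2 = 51/22.
Against Far this mix gives (7/22)·(-12) + (15/22)·9 = 51/22.
All of the keeper's active replies (Near, Far) yield 51/22, and no column does worse for the kicker. The mix makes the keeper indifferent and guarantees 51/22, so it is optimal.

Yes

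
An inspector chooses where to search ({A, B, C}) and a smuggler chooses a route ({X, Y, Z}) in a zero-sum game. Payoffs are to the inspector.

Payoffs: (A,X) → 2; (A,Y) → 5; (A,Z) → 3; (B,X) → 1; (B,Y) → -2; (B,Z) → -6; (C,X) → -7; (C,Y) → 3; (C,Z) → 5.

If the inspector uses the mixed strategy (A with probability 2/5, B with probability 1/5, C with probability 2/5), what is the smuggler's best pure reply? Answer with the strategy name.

If the smuggler plays X, the inspector's expected payoff is (2/5)·2 + (1/5)·1 + (2/5)·(-7) = -9/5.
If the smuggler plays Y, the inspector's expected payoff is (2/5)·5 + (1/5)·(-2) + (2/5)·3 = 14/5.
If the smuggler plays Z, the inspector's expected payoff is (2/5)·3 + (1/5)·(-6) + (2/5)·5 = 2.
The smuggler minimizes the inspector's payoff; the smallest is -9/5, so the best response is X.

X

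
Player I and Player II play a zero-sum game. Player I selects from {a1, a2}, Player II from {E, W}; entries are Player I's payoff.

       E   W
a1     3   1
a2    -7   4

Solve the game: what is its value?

19/13

Row minima: a1 → 1, a2 → -7; maximin = 1.
Column maxima: E → 3, W → 4; minimax = 3.
1 ≠ 3, so there is no saddle point; optimal play is mixed.
Let Player I play a1 with probability p. Expected payoff against E: 3p + (-7)(1−p) = 10p − 7; against W: 1p + 4(1−p) = −3p + 4.
Setting these equal: 10p − 7 = −3p + 4 ⇒ 13p = 11 ⇒ p = 11/13, and the value is (10)·(11/13) − 7 = 19/13.
For Player II: with q = P(E), equating a1's and a2's payoffs gives 2q + 1 = −11q + 4 ⇒ q = 3/13.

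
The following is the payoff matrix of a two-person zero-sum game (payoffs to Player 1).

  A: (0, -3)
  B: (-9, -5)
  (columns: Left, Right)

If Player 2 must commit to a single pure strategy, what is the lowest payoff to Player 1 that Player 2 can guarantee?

Column maxima: Left → 0, Right → -3.
The smallest of these is -3.

-3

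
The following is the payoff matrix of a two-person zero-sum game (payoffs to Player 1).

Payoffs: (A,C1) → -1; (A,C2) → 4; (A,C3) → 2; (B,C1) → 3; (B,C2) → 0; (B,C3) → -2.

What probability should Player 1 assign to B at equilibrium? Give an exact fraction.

3/8

Row minima: A → -1, B → -2; maximin = -1.
Column maxima: C1 → 3, C2 → 4, C3 → 2; minimax = 2.
-1 ≠ 2, so there is no saddle point; optimal play is mixed.
C2 is strictly dominated by C3 (it gives Player 1 strictly more in every row), so Player 2 never plays it.
On the remaining 2×2 (A, B vs C1, C3):
Let Player 1 play A with probability p. Expected payoff against C1: (-1)p + 3(1−p) = −4p + 3; against C3: 2p + (-2)(1−p) = 4p − 2.
Setting these equal: −4p + 3 = 4p − 2 ⇒ −8p = -5 ⇒ p = 5/8, and the value is (-4)·(5/8) + 3 = 1/2.
For Player 2: with q = P(C1), equating A's and B's payoffs gives −3q + 2 = 5q − 2 ⇒ q = 1/2.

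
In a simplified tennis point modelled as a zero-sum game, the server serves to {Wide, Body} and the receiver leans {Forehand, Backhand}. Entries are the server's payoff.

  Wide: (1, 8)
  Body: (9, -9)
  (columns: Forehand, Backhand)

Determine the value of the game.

Row minima: Wide → 1, Body → -9; maximin = 1.
Column maxima: Forehand → 9, Backhand → 8; minimax = 8.
1 ≠ 8, so there is no saddle point; optimal play is mixed.
Let the server play Wide with probability p. Expected payoff against Forehand: 1p + 9(1−p) = −8p + 9; against Backhand: 8p + (-9)(1−p) = 17p − 9.
Setting these equal: −8p + 9 = 17p − 9 ⇒ −25p = -18 ⇒ p = 18/25, and the value is (-8)·(18/25) + 9 = 81/25.
For the receiver: with q = P(Forehand), equating Wide's and Body's payoffs gives −7q + 8 = 18q − 9 ⇒ q = 17/25.

81/25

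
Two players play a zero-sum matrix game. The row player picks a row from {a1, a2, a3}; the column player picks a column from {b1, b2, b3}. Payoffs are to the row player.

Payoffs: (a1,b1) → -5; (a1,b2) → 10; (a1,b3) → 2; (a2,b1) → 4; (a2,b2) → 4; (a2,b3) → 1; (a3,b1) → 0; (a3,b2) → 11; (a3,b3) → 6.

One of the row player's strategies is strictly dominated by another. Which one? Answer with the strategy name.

a1

a3 gives a strictly higher payoff than a1 against every column: 0 > -5, 11 > 10, 6 > 2.
So a1 is strictly dominated and the row player never plays it.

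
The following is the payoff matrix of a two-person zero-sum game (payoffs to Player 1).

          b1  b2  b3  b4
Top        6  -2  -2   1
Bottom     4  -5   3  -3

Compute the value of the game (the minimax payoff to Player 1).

Row minima: Top → -2, Bottom → -5; maximin = -2.
Column maxima: b1 → 6, b2 → -2, b3 → 3, b4 → 1; minimax = -2.
Since maximin = minimax = -2, there is a saddle point and the value is -2.

-2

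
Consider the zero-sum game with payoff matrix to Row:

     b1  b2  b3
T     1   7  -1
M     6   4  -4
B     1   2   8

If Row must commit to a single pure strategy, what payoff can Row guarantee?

Row minima: T → -1, M → -4, B → 1.
The best of these is 1.

1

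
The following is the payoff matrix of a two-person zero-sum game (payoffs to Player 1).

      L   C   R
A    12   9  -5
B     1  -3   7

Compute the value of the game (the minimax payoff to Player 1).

Row minima: A → -5, B → -3; maximin = -3.
Column maxima: L → 12, C → 9, R → 7; minimax = 7.
-3 ≠ 7, so there is no saddle point; optimal play is mixed.
L is strictly dominated by C (it gives Player 1 strictly more in every row), so Player 2 never plays it.
On the remaining 2×2 (A, B vs C, R):
Let Player 1 play A with probability p. Expected payoff against C: 9p + (-3)(1−p) = 12p − 3; against R: (-5)p + 7(1−p) = −12p + 7.
Setting these equal: 12p − 3 = −12p + 7 ⇒ 24p = 10 ⇒ p = 5/12, and the value is (12)·(5/12) − 3 = 2.
For Player 2: with q = P(C), equating A's and B's payoffs gives 14q − 5 = −10q + 7 ⇒ q = 1/2.

2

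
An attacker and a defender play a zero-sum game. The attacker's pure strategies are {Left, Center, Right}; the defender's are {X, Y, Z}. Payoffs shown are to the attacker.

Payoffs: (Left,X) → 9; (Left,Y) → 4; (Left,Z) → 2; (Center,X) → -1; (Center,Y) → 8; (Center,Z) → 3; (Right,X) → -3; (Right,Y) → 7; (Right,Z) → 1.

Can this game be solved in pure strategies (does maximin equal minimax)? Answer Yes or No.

Row minima: Left → 2, Center → -1, Right → -3; maximin = 2.
Column maxima: X → 9, Y → 8, Z → 3; minimax = 3.
2 ≠ 3, so no pure-strategy equilibrium exists.

No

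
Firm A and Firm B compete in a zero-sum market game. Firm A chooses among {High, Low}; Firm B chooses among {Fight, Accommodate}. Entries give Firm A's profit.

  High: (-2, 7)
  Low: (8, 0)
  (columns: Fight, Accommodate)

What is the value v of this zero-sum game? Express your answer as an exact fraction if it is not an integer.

56/17

Row minima: High → -2, Low → 0; maximin = 0.
Column maxima: Fight → 8, Accommodate → 7; minimax = 7.
0 ≠ 7, so there is no saddle point; optimal play is mixed.
Let Firm A play High with probability p. Expected payoff against Fight: (-2)p + 8(1−p) = −10p + 8; against Accommodate: 7p + 0(1−p) = 7p.
Setting these equal: −10p + 8 = 7p ⇒ −17p = -8 ⇒ p = 8/17, and the value is (-10)·(8/17) + 8 = 56/17.
For Firm B: with q = P(Fight), equating High's and Low's payoffs gives −9q + 7 = 8q ⇒ q = 7/17.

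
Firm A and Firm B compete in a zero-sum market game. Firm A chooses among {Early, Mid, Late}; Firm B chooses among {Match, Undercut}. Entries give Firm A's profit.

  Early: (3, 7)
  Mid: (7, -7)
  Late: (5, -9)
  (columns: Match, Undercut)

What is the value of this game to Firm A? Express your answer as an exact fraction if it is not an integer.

Row minima: Early → 3, Mid → -7, Late → -9; maximin = 3.
Column maxima: Match → 7, Undercut → 7; minimax = 7.
3 ≠ 7, so there is no saddle point; optimal play is mixed.
Late is strictly dominated by Mid, so Firm A never plays it.
On the remaining 2×2 (Early, Mid vs Match, Undercut):
Let Firm A play Early with probability p. Expected payoff against Match: 3p + 7(1−p) = −4p + 7; against Undercut: 7p + (-7)(1−p) = 14p − 7.
Setting these equal: −4p + 7 = 14p − 7 ⇒ −18p = -14 ⇒ p = 7/9, and the value is (-4)·(7/9) + 7 = 35/9.
For Firm B: with q = P(Match), equating Early's and Mid's payoffs gives −4q + 7 = 14q − 7 ⇒ q = 7/9.

35/9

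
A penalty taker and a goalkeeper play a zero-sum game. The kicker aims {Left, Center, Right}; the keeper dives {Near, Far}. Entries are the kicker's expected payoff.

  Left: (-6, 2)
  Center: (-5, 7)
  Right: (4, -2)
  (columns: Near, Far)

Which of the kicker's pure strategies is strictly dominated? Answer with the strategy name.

Center gives a strictly higher payoff than Left against every column: -5 > -6, 7 > 2.
So Left is strictly dominated and the kicker never plays it.

Left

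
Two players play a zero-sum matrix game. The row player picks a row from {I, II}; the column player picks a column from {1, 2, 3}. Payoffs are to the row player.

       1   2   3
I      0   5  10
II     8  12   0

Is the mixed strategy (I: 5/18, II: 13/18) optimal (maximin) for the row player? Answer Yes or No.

No

Against 1 this mix gives (5/18)·0 + (13/18)·8 = 52/9.
Against 2 this mix gives (5/18)·5 + (13/18)·12 = 181/18.
Against 3 this mix gives (5/18)·10 + (13/18)·0 = 25/9.
The column player will play 3, holding the row player to 25/9. Shifting weight toward the row that does better against 3 would raise this floor (the equalizing mix achieves 40/9 against both 3 and 1), so the proposed strategy is not optimal.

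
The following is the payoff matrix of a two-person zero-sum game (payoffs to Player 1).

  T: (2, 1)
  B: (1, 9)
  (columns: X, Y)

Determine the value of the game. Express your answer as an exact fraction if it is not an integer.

Row minima: T → 1, B → 1; maximin = 1.
Column maxima: X → 2, Y → 9; minimax = 2.
1 ≠ 2, so there is no saddle point; optimal play is mixed.
Let Player 1 play T with probability p. Expected payoff against X: 2p + 1(1−p) = p + 1; against Y: 1p + 9(1−p) = −8p + 9.
Setting these equal: p + 1 = −8p + 9 ⇒ 9p = 8 ⇒ p = 8/9, and the value is (1)·(8/9) + 1 = 17/9.
For Player 2: with q = P(X), equating T's and B's payoffs gives q + 1 = −8q + 9 ⇒ q = 8/9.

17/9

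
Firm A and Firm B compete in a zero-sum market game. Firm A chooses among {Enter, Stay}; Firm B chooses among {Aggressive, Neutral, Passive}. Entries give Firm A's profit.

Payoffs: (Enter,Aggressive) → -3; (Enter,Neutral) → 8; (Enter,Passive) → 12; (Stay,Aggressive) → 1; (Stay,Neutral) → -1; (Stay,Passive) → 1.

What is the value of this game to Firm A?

Row minima: Enter → -3, Stay → -1; maximin = -1.
Column maxima: Aggressive → 1, Neutral → 8, Passive → 12; minimax = 1.
-1 ≠ 1, so there is no saddle point; optimal play is mixed.
Passive is strictly dominated by Neutral (it gives Firm A strictly more in every row), so Firm B never plays it.
On the remaining 2×2 (Enter, Stay vs Aggressive, Neutral):
Let Firm A play Enter with probability p. Expected payoff against Aggressive: (-3)p + 1(1−p) = −4p + 1; against Neutral: 8p + (-1)(1−p) = 9p − 1.
Setting these equal: −4p + 1 = 9p − 1 ⇒ −13p = -2 ⇒ p = 2/13, and the value is (-4)·(2/13) + 1 = 5/13.
For Firm B: with q = P(Aggressive), equating Enter's and Stay's payoffs gives −11q + 8 = 2q − 1 ⇒ q = 9/13.

5/13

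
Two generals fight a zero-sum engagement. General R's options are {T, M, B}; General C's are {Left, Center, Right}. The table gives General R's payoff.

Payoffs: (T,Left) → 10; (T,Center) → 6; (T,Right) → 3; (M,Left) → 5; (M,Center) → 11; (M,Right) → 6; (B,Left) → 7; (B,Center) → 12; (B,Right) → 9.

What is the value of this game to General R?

Row minima: T → 3, M → 5, B → 7; maximin = 7.
Column maxima: Left → 10, Center → 12, Right → 9; minimax = 9.
7 ≠ 9, so there is no saddle point; optimal play is mixed.
M is strictly dominated by B, so General R never plays it.
Center is strictly dominated by Right (it gives General R strictly more in every row), so General C never plays it.
On the remaining 2×2 (T, B vs Left, Right):
Let General R play T with probability p. Expected payoff against Left: 10p + 7(1−p) = 3p + 7; against Right: 3p + 9(1−p) = −6p + 9.
Setting these equal: 3p + 7 = −6p + 9 ⇒ 9p = 2 ⇒ p = 2/9, and the value is (3)·(2/9) + 7 = 23/3.
For General C: with q = P(Left), equating T's and B's payoffs gives 7q + 3 = −2q + 9 ⇒ q = 2/3.

23/3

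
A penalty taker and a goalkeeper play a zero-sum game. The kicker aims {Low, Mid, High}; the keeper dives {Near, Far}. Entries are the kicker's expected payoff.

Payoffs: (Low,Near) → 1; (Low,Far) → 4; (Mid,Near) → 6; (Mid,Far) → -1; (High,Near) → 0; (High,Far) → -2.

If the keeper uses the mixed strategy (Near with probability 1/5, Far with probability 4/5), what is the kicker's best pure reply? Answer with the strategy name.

Expected payoff of Low: (1/5)·1 + (4/5)·4 = 17/5.
Expected payoff of Mid: (1/5)·6 + (4/5)·(-1) = 2/5.
Expected payoff of High: (1/5)·0 + (4/5)·(-2) = -8/5.
The largest is 17/5, so the kicker's best response is Low.

Low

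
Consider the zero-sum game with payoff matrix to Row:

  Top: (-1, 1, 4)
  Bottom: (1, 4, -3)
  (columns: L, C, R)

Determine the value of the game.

1/9

Row minima: Top → -1, Bottom → -3; maximin = -1.
Column maxima: L → 1, C → 4, R → 4; minimax = 1.
-1 ≠ 1, so there is no saddle point; optimal play is mixed.
C is strictly dominated by L (it gives Row strictly more in every row), so Column never plays it.
On the remaining 2×2 (Top, Bottom vs L, R):
Let Row play Top with probability p. Expected payoff against L: (-1)p + 1(1−p) = −2p + 1; against R: 4p + (-3)(1−p) = 7p − 3.
Setting these equal: −2p + 1 = 7p − 3 ⇒ −9p = -4 ⇒ p = 4/9, and the value is (-2)·(4/9) + 1 = 1/9.
For Column: with q = P(L), equating Top's and Bottom's payoffs gives −5q + 4 = 4q − 3 ⇒ q = 7/9.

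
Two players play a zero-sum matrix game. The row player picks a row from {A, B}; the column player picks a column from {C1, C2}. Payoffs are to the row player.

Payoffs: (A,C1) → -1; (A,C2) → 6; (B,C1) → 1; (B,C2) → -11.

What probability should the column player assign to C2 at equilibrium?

2/19

Row minima: A → -1, B → -11; maximin = -1.
Column maxima: C1 → 1, C2 → 6; minimax = 1.
-1 ≠ 1, so there is no saddle point; optimal play is mixed.
Let the row player play A with probability p. Expected payoff against C1: (-1)p + 1(1−p) = −2p + 1; against C2: 6p + (-11)(1−p) = 17p − 11.
Setting these equal: −2p + 1 = 17p − 11 ⇒ −19p = -12 ⇒ p = 12/19, and the value is (-2)·(12/19) + 1 = -5/19.
For the column player: with q = P(C1), equating A's and B's payoffs gives −7q + 6 = 12q − 11 ⇒ q = 17/19.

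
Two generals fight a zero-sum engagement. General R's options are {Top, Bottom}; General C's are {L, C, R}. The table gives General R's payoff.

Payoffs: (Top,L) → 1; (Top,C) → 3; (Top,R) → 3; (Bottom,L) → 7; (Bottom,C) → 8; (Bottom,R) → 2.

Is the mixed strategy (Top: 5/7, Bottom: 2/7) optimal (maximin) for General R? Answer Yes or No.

Against L this mix gives (5/7)·1 + (2/7)·7 = 19/7.
Against C this mix gives (5/7)·3 + (2/7)·8 = 31/7.
Against R this mix gives (5/7)·3 + (2/7)·2 = 19/7.
All of General C's active replies (L, R) yield 19/7, and no column does worse for General R. The mix makes General C indifferent and guarantees 19/7, so it is optimal.

Yes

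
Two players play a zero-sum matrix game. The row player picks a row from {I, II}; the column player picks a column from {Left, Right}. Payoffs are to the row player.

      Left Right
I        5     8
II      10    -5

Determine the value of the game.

35/6

Row minima: I → 5, II → -5; maximin = 5.
Column maxima: Left → 10, Right → 8; minimax = 8.
5 ≠ 8, so there is no saddle point; optimal play is mixed.
Let the row player play I with probability p. Expected payoff against Left: 5p + 10(1−p) = −5p + 10; against Right: 8p + (-5)(1−p) = 13p − 5.
Setting these equal: −5p + 10 = 13p − 5 ⇒ −18p = -15 ⇒ p = 5/6, and the value is (-5)·(5/6) + 10 = 35/6.
For the column player: with q = P(Left), equating I's and II's payoffs gives −3q + 8 = 15q − 5 ⇒ q = 13/18.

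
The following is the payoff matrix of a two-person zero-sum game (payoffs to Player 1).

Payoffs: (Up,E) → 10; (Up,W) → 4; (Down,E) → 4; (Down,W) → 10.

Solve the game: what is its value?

7

Row minima: Up → 4, Down → 4; maximin = 4.
Column maxima: E → 10, W → 10; minimax = 10.
4 ≠ 10, so there is no saddle point; optimal play is mixed.
Let Player 1 play Up with probability p. Expected payoff against E: 10p + 4(1−p) = 6p + 4; against W: 4p + 10(1−p) = −6p + 10.
Setting these equal: 6p + 4 = −6p + 10 ⇒ 12p = 6 ⇒ p = 1/2, and the value is (6)·(1/2) + 4 = 7.
For Player 2: with q = P(E), equating Up's and Down's payoffs gives 6q + 4 = −6q + 10 ⇒ q = 1/2.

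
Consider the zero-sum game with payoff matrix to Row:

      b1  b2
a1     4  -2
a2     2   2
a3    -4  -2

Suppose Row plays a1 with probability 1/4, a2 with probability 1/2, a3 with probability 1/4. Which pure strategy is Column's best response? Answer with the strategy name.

b2

If Column plays b1, Row's expected payoff is (1/4)·4 + (1/2)·2 + (1/4)·(-4) = 1.
If Column plays b2, Row's expected payoff is (1/4)·(-2) + (1/2)·2 + (1/4)·(-2) = 0.
Column minimizes Row's payoff; the smallest is 0, so the best response is b2.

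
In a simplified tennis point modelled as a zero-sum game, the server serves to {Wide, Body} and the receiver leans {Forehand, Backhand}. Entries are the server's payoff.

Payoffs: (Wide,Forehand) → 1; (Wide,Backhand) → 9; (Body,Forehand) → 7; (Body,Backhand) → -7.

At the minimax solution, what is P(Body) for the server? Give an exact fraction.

Row minima: Wide → 1, Body → -7; maximin = 1.
Column maxima: Forehand → 7, Backhand → 9; minimax = 7.
1 ≠ 7, so there is no saddle point; optimal play is mixed.
Let the server play Wide with probability p. Expected payoff against Forehand: 1p + 7(1−p) = −6p + 7; against Backhand: 9p + (-7)(1−p) = 16p − 7.
Setting these equal: −6p + 7 = 16p − 7 ⇒ −22p = -14 ⇒ p = 7/11, and the value is (-6)·(7/11) + 7 = 35/11.
For the receiver: with q = P(Forehand), equating Wide's and Body's payoffs gives −8q + 9 = 14q − 7 ⇒ q = 8/11.

4/11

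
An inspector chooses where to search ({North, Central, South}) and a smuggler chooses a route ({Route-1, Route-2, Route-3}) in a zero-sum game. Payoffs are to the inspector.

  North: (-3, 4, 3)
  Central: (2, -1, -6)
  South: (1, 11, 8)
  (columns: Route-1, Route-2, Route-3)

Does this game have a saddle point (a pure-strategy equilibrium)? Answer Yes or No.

Row minima: North → -3, Central → -6, South → 1; maximin = 1.
Column maxima: Route-1 → 2, Route-2 → 11, Route-3 → 8; minimax = 2.
1 ≠ 2, so no pure-strategy equilibrium exists.

No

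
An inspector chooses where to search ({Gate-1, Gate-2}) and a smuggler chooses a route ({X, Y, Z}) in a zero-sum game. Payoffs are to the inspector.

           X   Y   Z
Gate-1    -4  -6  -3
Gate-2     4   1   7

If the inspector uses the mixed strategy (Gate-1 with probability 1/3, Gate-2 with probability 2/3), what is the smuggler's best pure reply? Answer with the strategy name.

If the smuggler plays X, the inspector's expected payoff is (1/3)·(-4) + (2/3)·4 = 4/3.
If the smuggler plays Y, the inspector's expected payoff is (1/3)·(-6) + (2/3)·1 = -4/3.
If the smuggler plays Z, the inspector's expected payoff is (1/3)·(-3) + (2/3)·7 = 11/3.
The smuggler minimizes the inspector's payoff; the smallest is -4/3, so the best response is Y.

Y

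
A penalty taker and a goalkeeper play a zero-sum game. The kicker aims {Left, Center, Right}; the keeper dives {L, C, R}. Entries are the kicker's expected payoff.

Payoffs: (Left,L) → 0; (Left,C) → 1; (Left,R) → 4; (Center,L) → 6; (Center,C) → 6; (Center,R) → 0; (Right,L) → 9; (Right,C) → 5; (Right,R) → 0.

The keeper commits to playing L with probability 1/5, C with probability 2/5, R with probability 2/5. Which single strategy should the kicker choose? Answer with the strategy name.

Right

Expected payoff of Left: (1/5)·0 + (2/5)·1 + (2/5)·4 = 2.
Expected payoff of Center: (1/5)·6 + (2/5)·6 + (2/5)·0 = 18/5.
Expected payoff of Right: (1/5)·9 + (2/5)·5 + (2/5)·0 = 19/5.
The largest is 19/5, so the kicker's best response is Right.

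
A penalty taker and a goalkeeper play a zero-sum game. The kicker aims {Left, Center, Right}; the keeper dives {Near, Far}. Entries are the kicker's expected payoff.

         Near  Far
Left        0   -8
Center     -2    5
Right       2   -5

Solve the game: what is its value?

0

Row minima: Left → -8, Center → -2, Right → -5; maximin = -2.
Column maxima: Near → 2, Far → 5; minimax = 2.
-2 ≠ 2, so there is no saddle point; optimal play is mixed.
Left is strictly dominated by Right, so the kicker never plays it.
On the remaining 2×2 (Center, Right vs Near, Far):
Let the kicker play Center with probability p. Expected payoff against Near: (-2)p + 2(1−p) = −4p + 2; against Far: 5p + (-5)(1−p) = 10p − 5.
Setting these equal: −4p + 2 = 10p − 5 ⇒ −14p = -7 ⇒ p = 1/2, and the value is (-4)·(1/2) + 2 = 0.
For the keeper: with q = P(Near), equating Center's and Right's payoffs gives −7q + 5 = 7q − 5 ⇒ q = 5/7.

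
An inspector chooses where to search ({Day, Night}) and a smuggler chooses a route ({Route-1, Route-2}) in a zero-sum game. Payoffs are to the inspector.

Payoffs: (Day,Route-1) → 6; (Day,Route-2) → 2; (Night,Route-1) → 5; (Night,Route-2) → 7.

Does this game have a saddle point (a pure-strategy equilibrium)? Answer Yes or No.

No

Row minima: Day → 2, Night → 5; maximin = 5.
Column maxima: Route-1 → 6, Route-2 → 7; minimax = 6.
5 ≠ 6, so no pure-strategy equilibrium exists.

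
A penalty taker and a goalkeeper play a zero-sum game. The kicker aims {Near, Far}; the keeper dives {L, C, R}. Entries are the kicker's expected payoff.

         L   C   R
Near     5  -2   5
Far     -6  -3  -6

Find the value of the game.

Row minima: Near → -2, Far → -6; maximin = -2.
Column maxima: L → 5, C → -2, R → 5; minimax = -2.
Since maximin = minimax = -2, there is a saddle point and the value is -2.

-2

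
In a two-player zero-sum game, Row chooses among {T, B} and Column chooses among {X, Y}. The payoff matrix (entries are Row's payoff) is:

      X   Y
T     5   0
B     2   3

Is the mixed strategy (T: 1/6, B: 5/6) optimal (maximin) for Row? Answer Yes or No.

Against X this mix gives (1/6)·5 + (5/6)·2 = 5/2.
Against Y this mix gives (1/6)·0 + (5/6)·3 = 5/2.
All of Column's active replies (X, Y) yield 5/2, and no column does worse for Row. The mix makes Column indifferent and guarantees 5/2, so it is optimal.

Yes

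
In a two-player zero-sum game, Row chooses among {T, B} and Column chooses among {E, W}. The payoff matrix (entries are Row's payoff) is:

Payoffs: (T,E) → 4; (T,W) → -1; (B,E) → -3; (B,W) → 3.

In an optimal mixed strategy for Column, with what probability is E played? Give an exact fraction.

4/11

Row minima: T → -1, B → -3; maximin = -1.
Column maxima: E → 4, W → 3; minimax = 3.
-1 ≠ 3, so there is no saddle point; optimal play is mixed.
Let Row play T with probability p. Expected payoff against E: 4p + (-3)(1−p) = 7p − 3; against W: (-1)p + 3(1−p) = −4p + 3.
Setting these equal: 7p − 3 = −4p + 3 ⇒ 11p = 6 ⇒ p = 6/11, and the value is (7)·(6/11) − 3 = 9/11.
For Column: with q = P(E), equating T's and B's payoffs gives 5q − 1 = −6q + 3 ⇒ q = 4/11.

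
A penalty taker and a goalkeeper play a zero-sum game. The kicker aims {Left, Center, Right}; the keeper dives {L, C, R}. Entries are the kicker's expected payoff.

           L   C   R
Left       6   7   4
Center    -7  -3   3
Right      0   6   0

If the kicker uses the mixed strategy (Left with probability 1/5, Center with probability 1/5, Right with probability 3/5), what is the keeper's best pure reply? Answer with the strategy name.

If the keeper plays L, the kicker's expected payoff is (1/5)·6 + (1/5)·(-7) + (3/5)·0 = -1/5.
If the keeper plays C, the kicker's expected payoff is (1/5)·7 + (1/5)·(-3) + (3/5)·6 = 22/5.
If the keeper plays R, the kicker's expected payoff is (1/5)·4 + (1/5)·3 + (3/5)·0 = 7/5.
The keeper minimizes the kicker's payoff; the smallest is -1/5, so the best response is L.

L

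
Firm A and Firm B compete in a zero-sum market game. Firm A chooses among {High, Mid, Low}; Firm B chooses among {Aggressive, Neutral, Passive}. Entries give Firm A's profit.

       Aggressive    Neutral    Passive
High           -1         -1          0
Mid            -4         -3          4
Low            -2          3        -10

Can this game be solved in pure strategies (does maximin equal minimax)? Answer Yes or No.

Row minima: High → -1, Mid → -4, Low → -10; maximin = -1.
Column maxima: Aggressive → -1, Neutral → 3, Passive → 4; minimax = -1.
maximin = minimax = -1, so a saddle point exists.

Yes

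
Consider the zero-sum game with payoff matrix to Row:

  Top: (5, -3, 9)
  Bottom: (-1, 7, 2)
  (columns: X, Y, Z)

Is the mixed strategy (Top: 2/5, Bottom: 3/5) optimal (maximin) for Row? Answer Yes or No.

Against X this mix gives (2/5)·5 + (3/5)·(-1) = 7/5.
Against Y this mix gives (2/5)·(-3) + (3/5)·7 = 3.
Against Z this mix gives (2/5)·9 + (3/5)·2 = 24/5.
Column will play X, holding Row to 7/5. Shifting weight toward the row that does better against X would raise this floor (the equalizing mix achieves 2 against both X and Y), so the proposed strategy is not optimal.

No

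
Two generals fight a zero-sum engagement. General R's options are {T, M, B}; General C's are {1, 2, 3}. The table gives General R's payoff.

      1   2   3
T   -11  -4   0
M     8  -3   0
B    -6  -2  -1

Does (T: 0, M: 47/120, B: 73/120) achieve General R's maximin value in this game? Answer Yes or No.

No

Against 1 this mix gives (47/120)·8 + (73/120)·(-6) = -31/60.
Against 2 this mix gives (47/120)·(-3) + (73/120)·(-2) = -287/120.
Against 3 this mix gives (47/120)·0 + (73/120)·(-1) = -73/120.
General C will play 2, holding General R to -287/120. Shifting weight toward the row that does better against 2 would raise this floor (the equalizing mix achieves -34/15 against both 2 and 1), so the proposed strategy is not optimal.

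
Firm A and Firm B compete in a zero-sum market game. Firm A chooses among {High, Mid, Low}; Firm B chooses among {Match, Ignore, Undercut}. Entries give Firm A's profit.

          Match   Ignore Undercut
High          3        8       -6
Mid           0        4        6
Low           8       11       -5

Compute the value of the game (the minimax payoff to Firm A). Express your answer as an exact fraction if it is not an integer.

48/19

Row minima: High → -6, Mid → 0, Low → -5; maximin = 0.
Column maxima: Match → 8, Ignore → 11, Undercut → 6; minimax = 6.
0 ≠ 6, so there is no saddle point; optimal play is mixed.
High is strictly dominated by Low, so Firm A never plays it.
Ignore is strictly dominated by Match (it gives Firm A strictly more in every row), so Firm B never plays it.
On the remaining 2×2 (Mid, Low vs Match, Undercut):
Let Firm A play Mid with probability p. Expected payoff against Match: 0p + 8(1−p) = −8p + 8; against Undercut: 6p + (-5)(1−p) = 11p − 5.
Setting these equal: −8p + 8 = 11p − 5 ⇒ −19p = -13 ⇒ p = 13/19, and the value is (-8)·(13/19) + 8 = 48/19.
For Firm B: with q = P(Match), equating Mid's and Low's payoffs gives −6q + 6 = 13q − 5 ⇒ q = 11/19.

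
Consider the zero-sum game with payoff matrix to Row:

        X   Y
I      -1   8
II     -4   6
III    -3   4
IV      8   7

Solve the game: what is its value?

Row minima: I → -1, II → -4, III → -3, IV → 7; maximin = 7.
Column maxima: X → 8, Y → 8; minimax = 8.
7 ≠ 8, so there is no saddle point; optimal play is mixed.
II is strictly dominated by I, so Row never plays it.
III is strictly dominated by I, so Row never plays it.
On the remaining 2×2 (I, IV vs X, Y):
Let Row play I with probability p. Expected payoff against X: (-1)p + 8(1−p) = −9p + 8; against Y: 8p + 7(1−p) = p + 7.
Setting these equal: −9p + 8 = p + 7 ⇒ −10p = -1 ⇒ p = 1/10, and the value is (-9)·(1/10) + 8 = 71/10.
For Column: with q = P(X), equating I's and IV's payoffs gives −9q + 8 = q + 7 ⇒ q = 1/10.

71/10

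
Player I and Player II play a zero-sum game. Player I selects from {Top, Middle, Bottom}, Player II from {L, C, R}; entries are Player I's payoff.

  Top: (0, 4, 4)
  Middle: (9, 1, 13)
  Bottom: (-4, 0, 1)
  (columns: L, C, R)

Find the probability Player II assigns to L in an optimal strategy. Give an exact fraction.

Row minima: Top → 0, Middle → 1, Bottom → -4; maximin = 1.
Column maxima: L → 9, C → 4, R → 13; minimax = 4.
1 ≠ 4, so there is no saddle point; optimal play is mixed.
Bottom is strictly dominated by Top, so Player I never plays it.
R is strictly dominated by L (it gives Player I strictly more in every row), so Player II never plays it.
On the remaining 2×2 (Top, Middle vs L, C):
Let Player I play Top with probability p. Expected payoff against L: 0p + 9(1−p) = −9p + 9; against C: 4p + 1(1−p) = 3p + 1.
Setting these equal: −9p + 9 = 3p + 1 ⇒ −12p = -8 ⇒ p = 2/3, and the value is (-9)·(2/3) + 9 = 3.
For Player II: with q = P(L), equating Top's and Middle's payoffs gives −4q + 4 = 8q + 1 ⇒ q = 1/4.

1/4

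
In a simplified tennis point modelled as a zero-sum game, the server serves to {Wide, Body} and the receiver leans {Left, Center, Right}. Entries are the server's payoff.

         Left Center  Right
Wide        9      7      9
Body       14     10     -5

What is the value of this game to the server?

125/17

Row minima: Wide → 7, Body → -5; maximin = 7.
Column maxima: Left → 14, Center → 10, Right → 9; minimax = 9.
7 ≠ 9, so there is no saddle point; optimal play is mixed.
Left is strictly dominated by Center (it gives the server strictly more in every row), so the receiver never plays it.
On the remaining 2×2 (Wide, Body vs Center, Right):
Let the server play Wide with probability p. Expected payoff against Center: 7p + 10(1−p) = −3p + 10; against Right: 9p + (-5)(1−p) = 14p − 5.
Setting these equal: −3p + 10 = 14p − 5 ⇒ −17p = -15 ⇒ p = 15/17, and the value is (-3)·(15/17) + 10 = 125/17.
For the receiver: with q = P(Center), equating Wide's and Body's payoffs gives −2q + 9 = 15q − 5 ⇒ q = 14/17.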